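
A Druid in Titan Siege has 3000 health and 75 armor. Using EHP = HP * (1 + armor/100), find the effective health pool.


EHP = 3000 * (1 + 75/100)
= 3000 * (1 + 0.75)
= 3000 * 1.75
= 5250.0

5250.0 EHP


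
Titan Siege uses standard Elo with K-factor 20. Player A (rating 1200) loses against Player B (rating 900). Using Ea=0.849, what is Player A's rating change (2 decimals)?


Elo update: delta = K * (S - Ea), where S = 0 (loses)
S - Ea = 0 - 0.849 = -0.849
Rating change = 20 * -0.849
= -16.98

-16.98 rating points


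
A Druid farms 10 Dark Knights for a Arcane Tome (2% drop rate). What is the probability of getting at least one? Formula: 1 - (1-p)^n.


P(at least one) = 1 - P(none) = 1 - (1-p)^n
p = 2/100 = 0.02
1 - p = 0.98
(1 - p)^10 = 0.98^10 = 0.817073
P(at least one) = 1 - 0.817073 = 0.1829

0.1829


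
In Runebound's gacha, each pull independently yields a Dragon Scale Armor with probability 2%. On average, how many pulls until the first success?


Expected pulls for a geometric distribution = 1/p = 100 / rate%
= 100 / 2
= 50.0

50.0 pulls


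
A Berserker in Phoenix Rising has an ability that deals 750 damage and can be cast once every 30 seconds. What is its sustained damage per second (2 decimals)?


DPS = damage / cooldown
= 750 / 30
= 25.00

25.00 DPS


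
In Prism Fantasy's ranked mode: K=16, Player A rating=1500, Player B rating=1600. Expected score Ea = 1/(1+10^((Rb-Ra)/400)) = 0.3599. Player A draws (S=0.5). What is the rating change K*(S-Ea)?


Elo update: delta = K * (S - Ea), where S = 0.5 (draws)
S - Ea = 0.5 - 0.3599 = 0.1401
Rating change = 16 * 0.1401
= 2.24

2.24 rating points


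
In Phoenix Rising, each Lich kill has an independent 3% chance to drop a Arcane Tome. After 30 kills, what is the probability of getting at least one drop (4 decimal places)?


P(at least one) = 1 - P(none) = 1 - (1-p)^n
p = 3/100 = 0.03
1 - p = 0.97
(1 - p)^30 = 0.97^30 = 0.401007
P(at least one) = 1 - 0.401007 = 0.5990

0.5990


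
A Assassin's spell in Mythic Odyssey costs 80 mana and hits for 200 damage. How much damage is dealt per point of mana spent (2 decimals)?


Efficiency = damage / mana
= 200 / 80
= 2.50

2.50 dmg/mana


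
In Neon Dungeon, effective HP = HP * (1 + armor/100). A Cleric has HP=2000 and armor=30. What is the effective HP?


EHP = 2000 * (1 + 30/100)
= 2000 * (1 + 0.3)
= 2000 * 1.3
= 2600.0

2600.0 EHP


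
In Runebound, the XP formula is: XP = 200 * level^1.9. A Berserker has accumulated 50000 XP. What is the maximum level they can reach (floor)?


XP = 200 * level^1.9, so level = (XP / 200)^(1/1.9)
= (50000 / 200)^(1/1.9)
= 250.0^0.5263
= 18.2841
Floor: level = 18

level 18


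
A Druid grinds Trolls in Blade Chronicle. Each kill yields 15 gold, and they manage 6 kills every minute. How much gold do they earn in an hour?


Gold per minute = 15 * 6 = 90
Gold per hour = 90 * 60 = 5400

5400 gold/hour


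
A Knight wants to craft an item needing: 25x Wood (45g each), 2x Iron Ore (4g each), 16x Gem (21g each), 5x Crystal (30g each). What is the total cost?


Cost breakdown:
  Wood: 25 * 45 = 1125
  Iron Ore: 2 * 4 = 8
  Gem: 16 * 21 = 336
  Crystal: 5 * 30 = 150
Total = 1125 + 8 + 336 + 150 = 1619

1619 gold


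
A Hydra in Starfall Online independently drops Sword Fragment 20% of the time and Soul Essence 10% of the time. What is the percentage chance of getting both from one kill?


For independent events, P(both) = P(A) * P(B)
= 20% * 10%
= 200 / 100 %
= 2.0%

2.0%


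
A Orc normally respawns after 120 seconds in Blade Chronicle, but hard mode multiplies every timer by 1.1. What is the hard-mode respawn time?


Respawn time = base * multiplier
= 120 * 1.1
= 132.0 seconds

132.0 seconds


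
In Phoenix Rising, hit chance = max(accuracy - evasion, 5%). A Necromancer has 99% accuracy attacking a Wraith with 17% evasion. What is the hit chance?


accuracy - evasion = 99 - 17 = 82
Apply floor: max(82, 5) = 82
Hit chance = 82%

82%


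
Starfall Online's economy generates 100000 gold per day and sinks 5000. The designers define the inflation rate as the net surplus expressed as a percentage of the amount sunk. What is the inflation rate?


Net gold = 100000 - 5000 = 95000
Inflation rate = net / sunk * 100 = 95000 / 5000 * 100
= 19.0 * 100
= 1900.00%

1900.00%


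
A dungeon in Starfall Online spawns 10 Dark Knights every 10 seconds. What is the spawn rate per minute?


Spawns per minute = count * (60 / interval)
= 10 * (60 / 10)
= 10 * 6.0
= 60.0

60.0 per minute


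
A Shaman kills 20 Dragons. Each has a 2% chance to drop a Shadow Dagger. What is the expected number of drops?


Expected drops = kills * (drop_rate / 100)
= 20 * (2 / 100)
= 20 * 0.02
= 0.4

0.4 drops


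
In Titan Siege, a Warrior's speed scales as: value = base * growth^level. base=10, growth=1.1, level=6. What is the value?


value = base * growth^level
= 10 * 1.1^6
= 10 * 1.771561
= 17.72

17.72 speed


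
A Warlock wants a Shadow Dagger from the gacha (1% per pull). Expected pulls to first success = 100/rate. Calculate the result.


Expected pulls for a geometric distribution = 1/p = 100 / rate%
= 100 / 1
= 100.0

100.0 pulls


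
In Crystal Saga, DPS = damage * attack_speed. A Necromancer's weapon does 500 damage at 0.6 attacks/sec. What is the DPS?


DPS = damage * attack_speed
= 500 * 0.6
= 300.0

300.0 DPS


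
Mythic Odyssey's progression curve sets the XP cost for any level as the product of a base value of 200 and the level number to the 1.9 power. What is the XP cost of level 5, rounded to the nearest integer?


XP = 200 * level^1.9
Substitute level = 5:
XP = 200 * 5^1.9
= 200 * 21.2835
= 4257

4257 XP


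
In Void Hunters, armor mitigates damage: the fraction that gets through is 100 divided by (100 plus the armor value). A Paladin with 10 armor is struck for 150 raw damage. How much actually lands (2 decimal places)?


actual = 150 * 100 / (100 + 10)
= 150 * 100 / 110
= 15000 / 110
= 136.36

136.36 damage


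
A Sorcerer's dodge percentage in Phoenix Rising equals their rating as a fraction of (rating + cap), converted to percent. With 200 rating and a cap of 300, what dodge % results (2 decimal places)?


dodge% = 200 / (200 + 300) * 100
= 200 / 500 * 100
= 0.4 * 100
= 40.00%

40.00%


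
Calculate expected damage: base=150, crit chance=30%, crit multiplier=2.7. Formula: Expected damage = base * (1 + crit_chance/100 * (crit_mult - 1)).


E[dmg] = base * (1 + crit_chance * (crit_mult - 1))
cc as decimal = 30/100 = 0.3
cm - 1 = 2.7 - 1 = 1.7
Bonus factor = 0.3 * 1.7 = 0.51
Total multiplier = 1 + 0.51 = 1.51
Expected damage = 150 * 1.51 = 226.50

226.50 damage


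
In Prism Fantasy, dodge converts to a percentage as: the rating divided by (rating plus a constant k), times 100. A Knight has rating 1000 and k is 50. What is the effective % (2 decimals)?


effective% = rating / (rating + k) * 100
= 1000 / (1000 + 50) * 100
= 1000 / 1050 * 100
= 0.952381 * 100
= 95.24%

95.24%


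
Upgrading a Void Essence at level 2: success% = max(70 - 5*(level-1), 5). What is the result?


raw_rate = 70 - 5 * (2 - 1)
= 70 - 5 * 1
= 70 - 5
= 65
Apply floor: max(65, 5) = 65%

65%


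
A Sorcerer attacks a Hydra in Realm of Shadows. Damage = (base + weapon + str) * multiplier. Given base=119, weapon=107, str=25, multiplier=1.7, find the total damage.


Sum base + weapon + str = 119 + 107 + 25 = 251
Multiply by 1.7:
251 * 1.7 = 426.7

426.7 damage


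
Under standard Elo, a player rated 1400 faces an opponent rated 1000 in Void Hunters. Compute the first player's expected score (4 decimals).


Elo expected score: Ea = 1/(1 + 10^((Rb-Ra)/400))
Rb - Ra = 1000 - 1400 = -400
(Rb-Ra)/400 = -400/400 = -1.0
10^-1.0 = 0.1
Ea = 1/(1 + 0.1) = 1/1.1 = 0.9091

0.9091


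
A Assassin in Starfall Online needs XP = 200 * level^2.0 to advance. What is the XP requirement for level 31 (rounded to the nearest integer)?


XP = 200 * level^2.0
Substitute level = 31:
XP = 200 * 31^2.0
= 200 * 961.0
= 192200

192200 XP


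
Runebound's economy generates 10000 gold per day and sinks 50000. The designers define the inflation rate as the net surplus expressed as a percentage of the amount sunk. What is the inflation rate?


Net gold = 10000 - 50000 = -40000
Inflation rate = net / sunk * 100 = -40000 / 50000 * 100
= -0.8 * 100
= -80.00%

-80.00%


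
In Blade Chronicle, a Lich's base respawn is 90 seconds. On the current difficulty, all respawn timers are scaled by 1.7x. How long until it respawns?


Respawn time = base * multiplier
= 90 * 1.7
= 153.0 seconds

153.0 seconds


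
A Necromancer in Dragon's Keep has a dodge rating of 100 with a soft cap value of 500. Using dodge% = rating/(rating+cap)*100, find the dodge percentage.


dodge% = 100 / (100 + 500) * 100
= 100 / 600 * 100
= 0.166667 * 100
= 16.67%

16.67%


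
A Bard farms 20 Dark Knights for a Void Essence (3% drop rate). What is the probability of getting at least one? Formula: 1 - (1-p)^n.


P(at least one) = 1 - P(none) = 1 - (1-p)^n
p = 3/100 = 0.03
1 - p = 0.97
(1 - p)^20 = 0.97^20 = 0.543794
P(at least one) = 1 - 0.543794 = 0.4562

0.4562


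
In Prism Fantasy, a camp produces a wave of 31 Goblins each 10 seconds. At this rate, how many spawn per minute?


Spawns per minute = count * (60 / interval)
= 31 * (60 / 10)
= 31 * 6.0
= 186.0

186.0 per minute


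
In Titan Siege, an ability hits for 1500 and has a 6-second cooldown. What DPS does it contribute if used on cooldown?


DPS = damage / cooldown
= 1500 / 6
= 250.00

250.00 DPS


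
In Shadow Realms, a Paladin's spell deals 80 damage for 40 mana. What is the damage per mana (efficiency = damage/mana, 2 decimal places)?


Efficiency = damage / mana
= 80 / 40
= 2.00

2.00 dmg/mana


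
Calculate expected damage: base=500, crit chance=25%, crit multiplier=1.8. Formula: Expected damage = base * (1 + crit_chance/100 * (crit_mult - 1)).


E[dmg] = base * (1 + crit_chance * (crit_mult - 1))
cc as decimal = 25/100 = 0.25
cm - 1 = 1.8 - 1 = 0.8
Bonus factor = 0.25 * 0.8 = 0.2
Total multiplier = 1 + 0.2 = 1.2
Expected damage = 500 * 1.2 = 600.00

600.00 damage


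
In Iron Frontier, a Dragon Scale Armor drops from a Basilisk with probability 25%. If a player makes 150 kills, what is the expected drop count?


Expected drops = kills * (drop_rate / 100)
= 150 * (25 / 100)
= 150 * 0.25
= 37.5

37.5 drops


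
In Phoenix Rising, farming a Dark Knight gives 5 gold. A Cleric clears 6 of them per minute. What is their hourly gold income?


Gold per minute = 5 * 6 = 30
Gold per hour = 30 * 60 = 1800

1800 gold/hour


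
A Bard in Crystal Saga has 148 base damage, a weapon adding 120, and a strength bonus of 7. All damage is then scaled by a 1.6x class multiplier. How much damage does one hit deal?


Sum base + weapon + str = 148 + 120 + 7 = 275
Multiply by 1.6:
275 * 1.6 = 440.0

440.0 damage


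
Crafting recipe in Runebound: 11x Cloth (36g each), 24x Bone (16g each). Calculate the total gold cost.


Cost breakdown:
  Cloth: 11 * 36 = 396
  Bone: 24 * 16 = 384
Total = 396 + 384 = 780

780 gold


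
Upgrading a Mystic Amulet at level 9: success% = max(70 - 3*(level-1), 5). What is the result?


raw_rate = 70 - 3 * (9 - 1)
= 70 - 3 * 8
= 70 - 24
= 46
Apply floor: max(46, 5) = 46%

46%


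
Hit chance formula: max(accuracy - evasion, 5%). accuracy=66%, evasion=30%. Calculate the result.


accuracy - evasion = 66 - 30 = 36
Apply floor: max(36, 5) = 36
Hit chance = 36%

36%


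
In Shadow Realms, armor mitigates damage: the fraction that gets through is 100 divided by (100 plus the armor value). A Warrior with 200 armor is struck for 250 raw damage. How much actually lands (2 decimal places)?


actual = 250 * 100 / (100 + 200)
= 250 * 100 / 300
= 25000 / 300
= 83.33

83.33 damage


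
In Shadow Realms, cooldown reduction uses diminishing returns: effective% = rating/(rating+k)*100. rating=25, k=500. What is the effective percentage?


effective% = rating / (rating + k) * 100
= 25 / (25 + 500) * 100
= 25 / 525 * 100
= 0.047619 * 100
= 4.76%

4.76%


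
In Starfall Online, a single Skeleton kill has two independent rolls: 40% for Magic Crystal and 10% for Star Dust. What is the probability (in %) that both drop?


For independent events, P(both) = P(A) * P(B)
= 40% * 10%
= 400 / 100 %
= 4.0%

4.0%


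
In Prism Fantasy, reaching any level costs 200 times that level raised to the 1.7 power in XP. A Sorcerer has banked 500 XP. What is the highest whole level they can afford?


XP = 200 * level^1.7, so level = (XP / 200)^(1/1.7)
= (500 / 200)^(1/1.7)
= 2.5^0.5882
= 1.7143
Floor: level = 1

level 1


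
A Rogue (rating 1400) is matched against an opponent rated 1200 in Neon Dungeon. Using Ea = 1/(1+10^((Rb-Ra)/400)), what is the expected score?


Elo expected score: Ea = 1/(1 + 10^((Rb-Ra)/400))
Rb - Ra = 1200 - 1400 = -200
(Rb-Ra)/400 = -200/400 = -0.5
10^-0.5 = 0.316228
Ea = 1/(1 + 0.316228) = 1/1.316228 = 0.7597

0.7597


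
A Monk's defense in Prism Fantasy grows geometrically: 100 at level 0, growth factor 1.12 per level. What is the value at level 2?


value = base * growth^level
= 100 * 1.12^2
= 100 * 1.2544
= 125.44

125.44 defense


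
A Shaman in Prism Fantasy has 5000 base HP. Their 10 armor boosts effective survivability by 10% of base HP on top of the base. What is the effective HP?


EHP = 5000 * (1 + 10/100)
= 5000 * (1 + 0.1)
= 5000 * 1.1
= 5500.0

5500.0 EHP


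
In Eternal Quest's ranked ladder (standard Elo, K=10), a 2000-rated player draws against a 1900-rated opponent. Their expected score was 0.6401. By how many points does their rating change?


Elo update: delta = K * (S - Ea), where S = 0.5 (draws)
S - Ea = 0.5 - 0.6401 = -0.1401
Rating change = 10 * -0.1401
= -1.40

-1.40 rating points


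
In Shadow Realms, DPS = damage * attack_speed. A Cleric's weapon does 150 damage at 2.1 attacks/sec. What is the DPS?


DPS = damage * attack_speed
= 150 * 2.1
= 315.0

315.0 DPS


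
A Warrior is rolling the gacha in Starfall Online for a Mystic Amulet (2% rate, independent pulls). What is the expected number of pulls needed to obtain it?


Expected pulls for a geometric distribution = 1/p = 100 / rate%
= 100 / 2
= 50.0

50.0 pulls


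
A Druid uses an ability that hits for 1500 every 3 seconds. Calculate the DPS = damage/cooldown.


DPS = damage / cooldown
= 1500 / 3
= 500.00

500.00 DPS


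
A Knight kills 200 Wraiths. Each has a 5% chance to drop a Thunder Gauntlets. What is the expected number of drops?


Expected drops = kills * (drop_rate / 100)
= 200 * (5 / 100)
= 200 * 0.05
= 10.0

10.0 drops


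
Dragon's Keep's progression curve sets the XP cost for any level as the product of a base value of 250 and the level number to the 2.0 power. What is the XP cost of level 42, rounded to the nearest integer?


XP = 250 * level^2.0
Substitute level = 42:
XP = 250 * 42^2.0
= 250 * 1764.0
= 441000

441000 XP


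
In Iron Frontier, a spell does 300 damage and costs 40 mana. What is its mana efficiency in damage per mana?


Efficiency = damage / mana
= 300 / 40
= 7.50

7.50 dmg/mana


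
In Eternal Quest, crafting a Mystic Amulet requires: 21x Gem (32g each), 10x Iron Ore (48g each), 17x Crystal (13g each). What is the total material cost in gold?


Cost breakdown:
  Gem: 21 * 32 = 672
  Iron Ore: 10 * 48 = 480
  Crystal: 17 * 13 = 221
Total = 672 + 480 + 221 = 1373

1373 gold


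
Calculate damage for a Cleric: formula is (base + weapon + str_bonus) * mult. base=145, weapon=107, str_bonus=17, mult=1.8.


Sum base + weapon + str = 145 + 107 + 17 = 269
Multiply by 1.8:
269 * 1.8 = 484.2

484.2 damage


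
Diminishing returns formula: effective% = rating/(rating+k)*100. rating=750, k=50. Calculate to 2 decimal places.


effective% = rating / (rating + k) * 100
= 750 / (750 + 50) * 100
= 750 / 800 * 100
= 0.9375 * 100
= 93.75%

93.75%


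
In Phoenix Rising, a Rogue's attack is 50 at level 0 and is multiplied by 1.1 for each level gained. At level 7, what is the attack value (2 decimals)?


value = base * growth^level
= 50 * 1.1^7
= 50 * 1.948717
= 97.44

97.44 attack


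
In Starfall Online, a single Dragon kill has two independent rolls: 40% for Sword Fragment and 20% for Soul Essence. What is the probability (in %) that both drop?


For independent events, P(both) = P(A) * P(B)
= 40% * 20%
= 800 / 100 %
= 8.0%

8.0%


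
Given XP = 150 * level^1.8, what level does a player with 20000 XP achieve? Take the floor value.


XP = 150 * level^1.8, so level = (XP / 150)^(1/1.8)
= (20000 / 150)^(1/1.8)
= 133.3333^0.5556
= 15.1538
Floor: level = 15

level 15


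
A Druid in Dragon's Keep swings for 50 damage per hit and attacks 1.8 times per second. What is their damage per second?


DPS = damage * attack_speed
= 50 * 1.8
= 90.0

90.0 DPS


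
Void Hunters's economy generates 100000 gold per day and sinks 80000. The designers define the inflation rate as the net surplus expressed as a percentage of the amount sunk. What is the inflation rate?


Net gold = 100000 - 80000 = 20000
Inflation rate = net / sunk * 100 = 20000 / 80000 * 100
= 0.25 * 100
= 25.00%

25.00%


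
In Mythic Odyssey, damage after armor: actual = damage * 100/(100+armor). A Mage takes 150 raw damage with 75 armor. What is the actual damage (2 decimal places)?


actual = 150 * 100 / (100 + 75)
= 150 * 100 / 175
= 15000 / 175
= 85.71

85.71 damage


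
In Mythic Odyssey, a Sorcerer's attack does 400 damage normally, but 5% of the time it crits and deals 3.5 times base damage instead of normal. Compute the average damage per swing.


E[dmg] = base * (1 + crit_chance * (crit_mult - 1))
cc as decimal = 5/100 = 0.05
cm - 1 = 3.5 - 1 = 2.5
Bonus factor = 0.05 * 2.5 = 0.125
Total multiplier = 1 + 0.125 = 1.125
Expected damage = 400 * 1.125 = 450.00

450.00 damage


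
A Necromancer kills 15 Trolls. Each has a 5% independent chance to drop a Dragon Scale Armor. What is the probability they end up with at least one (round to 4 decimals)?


P(at least one) = 1 - P(none) = 1 - (1-p)^n
p = 5/100 = 0.05
1 - p = 0.95
(1 - p)^15 = 0.95^15 = 0.463291
P(at least one) = 1 - 0.463291 = 0.5367

0.5367


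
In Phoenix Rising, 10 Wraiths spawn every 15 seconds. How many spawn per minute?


Spawns per minute = count * (60 / interval)
= 10 * (60 / 15)
= 10 * 4.0
= 40.0

40.0 per minute


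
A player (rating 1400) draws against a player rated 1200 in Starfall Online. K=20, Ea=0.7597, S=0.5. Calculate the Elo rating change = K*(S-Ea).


Elo update: delta = K * (S - Ea), where S = 0.5 (draws)
S - Ea = 0.5 - 0.7597 = -0.2597
Rating change = 20 * -0.2597
= -5.19

-5.19 rating points


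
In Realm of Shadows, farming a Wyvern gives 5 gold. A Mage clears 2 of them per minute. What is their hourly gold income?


Gold per minute = 5 * 2 = 10
Gold per hour = 10 * 60 = 600

600 gold/hour


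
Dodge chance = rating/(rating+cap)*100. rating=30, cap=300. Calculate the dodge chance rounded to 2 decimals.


dodge% = 30 / (30 + 300) * 100
= 30 / 330 * 100
= 0.090909 * 100
= 9.09%

9.09%


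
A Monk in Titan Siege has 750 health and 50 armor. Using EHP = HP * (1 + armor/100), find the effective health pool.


EHP = 750 * (1 + 50/100)
= 750 * (1 + 0.5)
= 750 * 1.5
= 1125.0

1125.0 EHP


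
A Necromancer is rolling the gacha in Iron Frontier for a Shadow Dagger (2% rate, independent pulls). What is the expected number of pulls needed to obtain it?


Expected pulls for a geometric distribution = 1/p = 100 / rate%
= 100 / 2
= 50.0

50.0 pulls


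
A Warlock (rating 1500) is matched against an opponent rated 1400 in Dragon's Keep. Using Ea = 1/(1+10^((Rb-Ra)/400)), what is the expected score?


Elo expected score: Ea = 1/(1 + 10^((Rb-Ra)/400))
Rb - Ra = 1400 - 1500 = -100
(Rb-Ra)/400 = -100/400 = -0.25
10^-0.25 = 0.562341
Ea = 1/(1 + 0.562341) = 1/1.562341 = 0.6401

0.6401


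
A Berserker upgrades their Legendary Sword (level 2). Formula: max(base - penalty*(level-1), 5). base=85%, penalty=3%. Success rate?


raw_rate = 85 - 3 * (2 - 1)
= 85 - 3 * 1
= 85 - 3
= 82
Apply floor: max(82, 5) = 82%

82%


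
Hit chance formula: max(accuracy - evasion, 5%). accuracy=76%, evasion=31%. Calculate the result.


accuracy - evasion = 76 - 31 = 45
Apply floor: max(45, 5) = 45
Hit chance = 45%

45%


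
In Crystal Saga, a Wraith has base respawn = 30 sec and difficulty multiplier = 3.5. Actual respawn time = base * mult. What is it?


Respawn time = base * multiplier
= 30 * 3.5
= 105.0 seconds

105.0 seconds


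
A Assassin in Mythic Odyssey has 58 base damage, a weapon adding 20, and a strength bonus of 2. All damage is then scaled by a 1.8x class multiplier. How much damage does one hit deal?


Sum base + weapon + str = 58 + 20 + 2 = 80
Multiply by 1.8:
80 * 1.8 = 144.0

144.0 damage


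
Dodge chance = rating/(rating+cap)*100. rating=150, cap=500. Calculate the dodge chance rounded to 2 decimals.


dodge% = 150 / (150 + 500) * 100
= 150 / 650 * 100
= 0.230769 * 100
= 23.08%

23.08%


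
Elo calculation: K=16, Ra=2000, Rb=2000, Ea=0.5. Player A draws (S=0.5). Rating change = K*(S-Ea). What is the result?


Elo update: delta = K * (S - Ea), where S = 0.5 (draws)
S - Ea = 0.5 - 0.5 = 0.0
Rating change = 16 * 0.0
= 0.00

0.00 rating points


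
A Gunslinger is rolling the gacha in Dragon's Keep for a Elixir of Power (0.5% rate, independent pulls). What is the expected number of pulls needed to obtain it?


Expected pulls for a geometric distribution = 1/p = 100 / rate%
= 100 / 0.5
= 200.0

200.0 pulls


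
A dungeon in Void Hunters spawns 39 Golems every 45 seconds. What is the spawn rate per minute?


Spawns per minute = count * (60 / interval)
= 39 * (60 / 45)
= 39 * 1.3333
= 52.0

52.0 per minute


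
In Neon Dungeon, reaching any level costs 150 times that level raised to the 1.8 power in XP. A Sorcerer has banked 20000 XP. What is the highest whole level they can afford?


XP = 150 * level^1.8, so level = (XP / 150)^(1/1.8)
= (20000 / 150)^(1/1.8)
= 133.3333^0.5556
= 15.1538
Floor: level = 15

level 15


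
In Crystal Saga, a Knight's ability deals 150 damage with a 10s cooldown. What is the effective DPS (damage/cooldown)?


DPS = damage / cooldown
= 150 / 10
= 15.00

15.00 DPS


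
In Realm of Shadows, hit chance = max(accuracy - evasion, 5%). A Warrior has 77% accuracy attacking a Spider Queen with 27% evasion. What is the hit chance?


accuracy - evasion = 77 - 27 = 50
Apply floor: max(50, 5) = 50
Hit chance = 50%

50%


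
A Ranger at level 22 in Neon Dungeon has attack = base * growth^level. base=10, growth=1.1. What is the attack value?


value = base * growth^level
= 10 * 1.1^22
= 10 * 8.140275
= 81.40

81.40 attack


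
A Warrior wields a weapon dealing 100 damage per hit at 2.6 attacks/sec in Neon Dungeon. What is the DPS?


DPS = damage * attack_speed
= 100 * 2.6
= 260.0

260.0 DPS


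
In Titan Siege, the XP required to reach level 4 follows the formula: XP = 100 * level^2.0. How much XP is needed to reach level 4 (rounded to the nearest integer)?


XP = 100 * level^2.0
Substitute level = 4:
XP = 100 * 4^2.0
= 100 * 16.0
= 1600

1600 XP


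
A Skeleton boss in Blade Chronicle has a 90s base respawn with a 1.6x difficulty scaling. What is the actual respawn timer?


Respawn time = base * multiplier
= 90 * 1.6
= 144.0 seconds

144.0 seconds


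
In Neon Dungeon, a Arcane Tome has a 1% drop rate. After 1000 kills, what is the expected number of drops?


Expected drops = kills * (drop_rate / 100)
= 1000 * (1 / 100)
= 1000 * 0.01
= 10.0

10.0 drops


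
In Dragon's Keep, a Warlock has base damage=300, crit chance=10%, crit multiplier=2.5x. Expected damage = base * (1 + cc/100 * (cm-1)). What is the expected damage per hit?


E[dmg] = base * (1 + crit_chance * (crit_mult - 1))
cc as decimal = 10/100 = 0.1
cm - 1 = 2.5 - 1 = 1.5
Bonus factor = 0.1 * 1.5 = 0.15
Total multiplier = 1 + 0.15 = 1.15
Expected damage = 300 * 1.15 = 345.00

345.00 damage


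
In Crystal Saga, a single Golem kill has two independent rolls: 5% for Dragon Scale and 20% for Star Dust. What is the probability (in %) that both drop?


For independent events, P(both) = P(A) * P(B)
= 5% * 20%
= 100 / 100 %
= 1.0%

1.0%


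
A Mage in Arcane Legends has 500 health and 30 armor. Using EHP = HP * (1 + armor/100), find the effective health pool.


EHP = 500 * (1 + 30/100)
= 500 * (1 + 0.3)
= 500 * 1.3
= 650.0

650.0 EHP


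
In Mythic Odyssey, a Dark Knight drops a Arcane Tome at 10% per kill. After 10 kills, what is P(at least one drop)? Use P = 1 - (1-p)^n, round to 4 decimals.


P(at least one) = 1 - P(none) = 1 - (1-p)^n
p = 10/100 = 0.1
1 - p = 0.9
(1 - p)^10 = 0.9^10 = 0.348678
P(at least one) = 1 - 0.348678 = 0.6513

0.6513


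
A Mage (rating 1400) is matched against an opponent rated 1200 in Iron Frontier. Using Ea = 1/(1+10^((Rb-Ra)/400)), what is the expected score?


Elo expected score: Ea = 1/(1 + 10^((Rb-Ra)/400))
Rb - Ra = 1200 - 1400 = -200
(Rb-Ra)/400 = -200/400 = -0.5
10^-0.5 = 0.316228
Ea = 1/(1 + 0.316228) = 1/1.316228 = 0.7597

0.7597


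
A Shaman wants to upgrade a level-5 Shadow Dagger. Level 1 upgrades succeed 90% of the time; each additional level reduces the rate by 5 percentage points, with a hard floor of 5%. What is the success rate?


raw_rate = 90 - 5 * (5 - 1)
= 90 - 5 * 4
= 90 - 20
= 70
Apply floor: max(70, 5) = 70%

70%


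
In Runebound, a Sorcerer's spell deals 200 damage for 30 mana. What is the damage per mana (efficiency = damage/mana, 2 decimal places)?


Efficiency = damage / mana
= 200 / 30
= 6.67

6.67 dmg/mana


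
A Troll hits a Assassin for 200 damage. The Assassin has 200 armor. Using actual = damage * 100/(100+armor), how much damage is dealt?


actual = 200 * 100 / (100 + 200)
= 200 * 100 / 300
= 20000 / 300
= 66.67

66.67 damage


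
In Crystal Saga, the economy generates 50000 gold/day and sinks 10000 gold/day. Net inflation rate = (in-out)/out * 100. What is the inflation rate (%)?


Net gold = 50000 - 10000 = 40000
Inflation rate = net / sunk * 100 = 40000 / 10000 * 100
= 4.0 * 100
= 400.00%

400.00%


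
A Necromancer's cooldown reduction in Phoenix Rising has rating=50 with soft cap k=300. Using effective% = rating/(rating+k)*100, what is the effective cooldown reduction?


effective% = rating / (rating + k) * 100
= 50 / (50 + 300) * 100
= 50 / 350 * 100
= 0.142857 * 100
= 14.29%

14.29%


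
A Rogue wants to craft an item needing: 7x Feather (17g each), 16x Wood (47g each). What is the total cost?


Cost breakdown:
  Feather: 7 * 17 = 119
  Wood: 16 * 47 = 752
Total = 119 + 752 = 871

871 gold


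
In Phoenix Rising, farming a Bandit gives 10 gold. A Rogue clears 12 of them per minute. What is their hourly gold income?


Gold per minute = 10 * 12 = 120
Gold per hour = 120 * 60 = 7200

7200 gold/hour


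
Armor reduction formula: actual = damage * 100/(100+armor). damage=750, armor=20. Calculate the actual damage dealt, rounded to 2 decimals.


actual = 750 * 100 / (100 + 20)
= 750 * 100 / 120
= 75000 / 120
= 625.00

625.00 damage


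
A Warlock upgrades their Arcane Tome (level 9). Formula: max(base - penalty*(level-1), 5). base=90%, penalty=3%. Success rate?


raw_rate = 90 - 3 * (9 - 1)
= 90 - 3 * 8
= 90 - 24
= 66
Apply floor: max(66, 5) = 66%

66%


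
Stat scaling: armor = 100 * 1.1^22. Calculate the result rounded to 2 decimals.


value = base * growth^level
= 100 * 1.1^22
= 100 * 8.140275
= 814.03

814.03 armor


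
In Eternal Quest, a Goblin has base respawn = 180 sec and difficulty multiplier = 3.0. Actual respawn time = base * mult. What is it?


Respawn time = base * multiplier
= 180 * 3.0
= 540.0 seconds

540.0 seconds


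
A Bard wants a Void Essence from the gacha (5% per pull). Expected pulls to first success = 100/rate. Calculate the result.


Expected pulls for a geometric distribution = 1/p = 100 / rate%
= 100 / 5
= 20.0

20.0 pulls


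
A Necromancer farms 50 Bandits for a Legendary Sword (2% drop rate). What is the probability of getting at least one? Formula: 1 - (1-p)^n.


P(at least one) = 1 - P(none) = 1 - (1-p)^n
p = 2/100 = 0.02
1 - p = 0.98
(1 - p)^50 = 0.98^50 = 0.364170
P(at least one) = 1 - 0.364170 = 0.6358

0.6358


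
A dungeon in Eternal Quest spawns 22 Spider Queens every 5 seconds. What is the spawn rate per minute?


Spawns per minute = count * (60 / interval)
= 22 * (60 / 5)
= 22 * 12.0
= 264.0

264.0 per minute


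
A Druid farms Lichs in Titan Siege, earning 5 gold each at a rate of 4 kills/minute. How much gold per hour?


Gold per minute = 5 * 4 = 20
Gold per hour = 20 * 60 = 1200

1200 gold/hour


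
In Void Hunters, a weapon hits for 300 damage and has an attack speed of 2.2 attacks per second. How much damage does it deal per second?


DPS = damage * attack_speed
= 300 * 2.2
= 660.0

660.0 DPS


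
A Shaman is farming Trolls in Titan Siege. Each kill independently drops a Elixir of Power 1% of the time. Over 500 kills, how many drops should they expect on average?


Expected drops = kills * (drop_rate / 100)
= 500 * (1 / 100)
= 500 * 0.01
= 5.0

5.0 drops


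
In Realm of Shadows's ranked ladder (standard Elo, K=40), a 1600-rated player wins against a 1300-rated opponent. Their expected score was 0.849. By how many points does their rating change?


Elo update: delta = K * (S - Ea), where S = 1 (wins)
S - Ea = 1 - 0.849 = 0.151
Rating change = 40 * 0.151
= 6.04

6.04 rating points


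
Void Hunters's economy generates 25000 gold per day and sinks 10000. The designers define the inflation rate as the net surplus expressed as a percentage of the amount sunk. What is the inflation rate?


Net gold = 25000 - 10000 = 15000
Inflation rate = net / sunk * 100 = 15000 / 10000 * 100
= 1.5 * 100
= 150.00%

150.00%


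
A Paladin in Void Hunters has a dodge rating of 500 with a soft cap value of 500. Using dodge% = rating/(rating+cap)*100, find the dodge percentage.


dodge% = 500 / (500 + 500) * 100
= 500 / 1000 * 100
= 0.5 * 100
= 50.00%

50.00%


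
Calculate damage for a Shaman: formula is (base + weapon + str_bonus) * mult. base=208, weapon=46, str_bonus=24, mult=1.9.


Sum base + weapon + str = 208 + 46 + 24 = 278
Multiply by 1.9:
278 * 1.9 = 528.2

528.2 damage


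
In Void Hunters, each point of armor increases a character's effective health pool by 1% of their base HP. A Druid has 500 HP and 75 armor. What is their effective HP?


EHP = 500 * (1 + 75/100)
= 500 * (1 + 0.75)
= 500 * 1.75
= 875.0

875.0 EHP


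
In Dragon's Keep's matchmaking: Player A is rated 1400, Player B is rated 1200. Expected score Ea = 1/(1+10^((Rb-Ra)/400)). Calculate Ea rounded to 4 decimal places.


Elo expected score: Ea = 1/(1 + 10^((Rb-Ra)/400))
Rb - Ra = 1200 - 1400 = -200
(Rb-Ra)/400 = -200/400 = -0.5
10^-0.5 = 0.316228
Ea = 1/(1 + 0.316228) = 1/1.316228 = 0.7597

0.7597


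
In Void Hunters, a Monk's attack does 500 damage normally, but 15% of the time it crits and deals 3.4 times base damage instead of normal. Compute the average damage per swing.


E[dmg] = base * (1 + crit_chance * (crit_mult - 1))
cc as decimal = 15/100 = 0.15
cm - 1 = 3.4 - 1 = 2.4
Bonus factor = 0.15 * 2.4 = 0.36
Total multiplier = 1 + 0.36 = 1.36
Expected damage = 500 * 1.36 = 680.00

680.00 damage


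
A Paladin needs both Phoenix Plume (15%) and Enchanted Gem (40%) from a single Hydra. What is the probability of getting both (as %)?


For independent events, P(both) = P(A) * P(B)
= 15% * 40%
= 600 / 100 %
= 6.0%

6.0%


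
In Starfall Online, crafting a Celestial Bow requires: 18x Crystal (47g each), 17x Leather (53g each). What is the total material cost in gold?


Cost breakdown:
  Crystal: 18 * 47 = 846
  Leather: 17 * 53 = 901
Total = 846 + 901 = 1747

1747 gold


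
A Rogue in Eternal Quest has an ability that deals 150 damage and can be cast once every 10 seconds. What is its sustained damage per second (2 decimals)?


DPS = damage / cooldown
= 150 / 10
= 15.00

15.00 DPS


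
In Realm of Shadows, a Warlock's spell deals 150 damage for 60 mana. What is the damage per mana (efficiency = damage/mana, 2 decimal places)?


Efficiency = damage / mana
= 150 / 60
= 2.50

2.50 dmg/mana


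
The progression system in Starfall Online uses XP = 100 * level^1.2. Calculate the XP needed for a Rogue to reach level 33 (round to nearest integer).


XP = 100 * level^1.2
Substitute level = 33:
XP = 100 * 33^1.2
= 100 * 66.4074
= 6641

6641 XP


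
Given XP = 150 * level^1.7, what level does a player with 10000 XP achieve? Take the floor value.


XP = 150 * level^1.7, so level = (XP / 150)^(1/1.7)
= (10000 / 150)^(1/1.7)
= 66.6667^0.5882
= 11.8274
Floor: level = 11

level 11


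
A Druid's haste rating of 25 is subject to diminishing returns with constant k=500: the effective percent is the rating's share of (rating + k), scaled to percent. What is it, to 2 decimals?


effective% = rating / (rating + k) * 100
= 25 / (25 + 500) * 100
= 25 / 525 * 100
= 0.047619 * 100
= 4.76%

4.76%


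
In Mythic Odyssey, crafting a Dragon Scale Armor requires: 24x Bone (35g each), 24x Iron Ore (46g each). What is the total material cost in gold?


Cost breakdown:
  Bone: 24 * 35 = 840
  Iron Ore: 24 * 46 = 1104
Total = 840 + 1104 = 1944

1944 gold


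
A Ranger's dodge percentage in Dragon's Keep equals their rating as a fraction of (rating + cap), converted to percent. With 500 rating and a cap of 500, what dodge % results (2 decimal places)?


dodge% = 500 / (500 + 500) * 100
= 500 / 1000 * 100
= 0.5 * 100
= 50.00%

50.00%


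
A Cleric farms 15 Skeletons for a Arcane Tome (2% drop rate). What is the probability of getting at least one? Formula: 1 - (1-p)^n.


P(at least one) = 1 - P(none) = 1 - (1-p)^n
p = 2/100 = 0.02
1 - p = 0.98
(1 - p)^15 = 0.98^15 = 0.738569
P(at least one) = 1 - 0.738569 = 0.2614

0.2614


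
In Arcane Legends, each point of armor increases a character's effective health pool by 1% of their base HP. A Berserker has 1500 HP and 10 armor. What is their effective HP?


EHP = 1500 * (1 + 10/100)
= 1500 * (1 + 0.1)
= 1500 * 1.1
= 1650.0

1650.0 EHP


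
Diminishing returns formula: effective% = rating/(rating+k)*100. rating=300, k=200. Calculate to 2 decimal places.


effective% = rating / (rating + k) * 100
= 300 / (300 + 200) * 100
= 300 / 500 * 100
= 0.6 * 100
= 60.00%

60.00%


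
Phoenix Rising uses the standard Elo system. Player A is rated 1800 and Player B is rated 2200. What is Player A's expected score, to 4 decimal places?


Elo expected score: Ea = 1/(1 + 10^((Rb-Ra)/400))
Rb - Ra = 2200 - 1800 = 400
(Rb-Ra)/400 = 400/400 = 1.0
10^1.0 = 10.0
Ea = 1/(1 + 10.0) = 1/11.0 = 0.0909

0.0909


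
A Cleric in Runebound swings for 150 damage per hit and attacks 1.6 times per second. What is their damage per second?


DPS = damage * attack_speed
= 150 * 1.6
= 240.0

240.0 DPS


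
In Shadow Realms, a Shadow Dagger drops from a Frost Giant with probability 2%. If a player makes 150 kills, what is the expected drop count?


Expected drops = kills * (drop_rate / 100)
= 150 * (2 / 100)
= 150 * 0.02
= 3.0

3.0 drops


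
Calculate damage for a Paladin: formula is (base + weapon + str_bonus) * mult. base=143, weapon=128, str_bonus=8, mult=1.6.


Sum base + weapon + str = 143 + 128 + 8 = 279
Multiply by 1.6:
279 * 1.6 = 446.4

446.4 damage


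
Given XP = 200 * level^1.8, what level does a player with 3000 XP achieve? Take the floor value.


XP = 200 * level^1.8, so level = (XP / 200)^(1/1.8)
= (3000 / 200)^(1/1.8)
= 15.0^0.5556
= 4.5018
Floor: level = 4

level 4


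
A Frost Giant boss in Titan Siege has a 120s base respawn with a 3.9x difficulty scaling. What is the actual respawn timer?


Respawn time = base * multiplier
= 120 * 3.9
= 468.0 seconds

468.0 seconds


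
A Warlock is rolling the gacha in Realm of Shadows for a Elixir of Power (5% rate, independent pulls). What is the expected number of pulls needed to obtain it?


Expected pulls for a geometric distribution = 1/p = 100 / rate%
= 100 / 5
= 20.0

20.0 pulls


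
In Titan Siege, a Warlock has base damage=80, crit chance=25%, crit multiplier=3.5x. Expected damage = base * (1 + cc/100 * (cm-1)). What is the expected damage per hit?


E[dmg] = base * (1 + crit_chance * (crit_mult - 1))
cc as decimal = 25/100 = 0.25
cm - 1 = 3.5 - 1 = 2.5
Bonus factor = 0.25 * 2.5 = 0.625
Total multiplier = 1 + 0.625 = 1.625
Expected damage = 80 * 1.625 = 130.00

130.00 damage


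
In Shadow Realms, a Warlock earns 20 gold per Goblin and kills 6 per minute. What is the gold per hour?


Gold per minute = 20 * 6 = 120
Gold per hour = 120 * 60 = 7200

7200 gold/hour


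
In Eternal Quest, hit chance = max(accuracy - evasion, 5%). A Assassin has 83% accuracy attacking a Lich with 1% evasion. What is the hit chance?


accuracy - evasion = 83 - 1 = 82
Apply floor: max(82, 5) = 82
Hit chance = 82%

82%


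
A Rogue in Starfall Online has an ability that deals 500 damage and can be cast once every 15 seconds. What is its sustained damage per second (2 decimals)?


DPS = damage / cooldown
= 500 / 15
= 33.33

33.33 DPS


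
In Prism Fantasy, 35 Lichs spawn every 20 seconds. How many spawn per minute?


Spawns per minute = count * (60 / interval)
= 35 * (60 / 20)
= 35 * 3.0
= 105.0

105.0 per minute


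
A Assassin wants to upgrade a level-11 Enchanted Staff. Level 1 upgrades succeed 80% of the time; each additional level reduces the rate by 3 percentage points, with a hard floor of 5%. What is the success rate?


raw_rate = 80 - 3 * (11 - 1)
= 80 - 3 * 10
= 80 - 30
= 50
Apply floor: max(50, 5) = 50%

50%


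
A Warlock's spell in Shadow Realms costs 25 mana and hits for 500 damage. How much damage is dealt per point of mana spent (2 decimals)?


Efficiency = damage / mana
= 500 / 25
= 20.00

20.00 dmg/mana


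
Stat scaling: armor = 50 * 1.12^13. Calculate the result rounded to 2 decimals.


value = base * growth^level
= 50 * 1.12^13
= 50 * 4.363493
= 218.17

218.17 armor


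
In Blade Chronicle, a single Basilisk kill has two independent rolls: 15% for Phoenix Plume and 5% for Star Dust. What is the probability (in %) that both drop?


For independent events, P(both) = P(A) * P(B)
= 15% * 5%
= 75 / 100 %
= 0.75%

0.75%


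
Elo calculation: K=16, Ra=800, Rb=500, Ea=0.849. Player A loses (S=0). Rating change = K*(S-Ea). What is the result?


Elo update: delta = K * (S - Ea), where S = 0 (loses)
S - Ea = 0 - 0.849 = -0.849
Rating change = 16 * -0.849
= -13.58

-13.58 rating points


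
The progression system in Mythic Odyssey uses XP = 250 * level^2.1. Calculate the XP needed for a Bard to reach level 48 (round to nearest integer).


XP = 250 * level^2.1
Substitute level = 48:
XP = 250 * 48^2.1
= 250 * 3393.1777
= 848294

848294 XP


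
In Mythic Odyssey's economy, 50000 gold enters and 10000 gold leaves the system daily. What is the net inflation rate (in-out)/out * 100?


Net gold = 50000 - 10000 = 40000
Inflation rate = net / sunk * 100 = 40000 / 10000 * 100
= 4.0 * 100
= 400.00%

400.00%


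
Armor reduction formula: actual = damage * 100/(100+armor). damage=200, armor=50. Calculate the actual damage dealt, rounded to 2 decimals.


actual = 200 * 100 / (100 + 50)
= 200 * 100 / 150
= 20000 / 150
= 133.33

133.33 damage


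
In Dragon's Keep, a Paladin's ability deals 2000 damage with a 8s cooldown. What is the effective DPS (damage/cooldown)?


DPS = damage / cooldown
= 2000 / 8
= 250.00

250.00 DPS
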